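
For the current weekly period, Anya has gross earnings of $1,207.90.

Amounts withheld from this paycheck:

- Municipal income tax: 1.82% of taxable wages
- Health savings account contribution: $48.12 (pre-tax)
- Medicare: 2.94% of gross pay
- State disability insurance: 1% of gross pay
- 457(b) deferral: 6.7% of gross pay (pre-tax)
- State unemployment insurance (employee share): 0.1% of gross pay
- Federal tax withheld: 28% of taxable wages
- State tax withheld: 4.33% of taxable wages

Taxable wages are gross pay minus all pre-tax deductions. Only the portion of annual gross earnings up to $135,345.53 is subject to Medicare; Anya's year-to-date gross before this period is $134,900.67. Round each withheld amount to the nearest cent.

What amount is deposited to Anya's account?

$684.05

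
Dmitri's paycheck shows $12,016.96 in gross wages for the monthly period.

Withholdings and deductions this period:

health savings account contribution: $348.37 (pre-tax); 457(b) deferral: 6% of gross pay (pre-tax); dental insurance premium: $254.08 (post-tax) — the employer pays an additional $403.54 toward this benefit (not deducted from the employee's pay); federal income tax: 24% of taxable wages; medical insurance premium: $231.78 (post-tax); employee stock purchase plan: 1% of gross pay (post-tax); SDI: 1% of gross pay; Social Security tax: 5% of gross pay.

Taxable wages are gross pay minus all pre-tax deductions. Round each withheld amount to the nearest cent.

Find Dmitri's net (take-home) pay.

457(b) deferral: $12,016.96 × 0.06 = $721.02
Health savings account contribution: $348.37
Pre-tax total = $721.02 + $348.37 = $1,069.39
Taxable wages = $12,016.96 − $1,069.39 = $10,947.57
Federal income tax: $10,947.57 × 0.24 = $2,627.42
SDI: $12,016.96 × 0.01 = $120.17
Social Security tax: $12,016.96 × 0.05 = $600.85
Medical insurance premium: $231.78
Employee stock purchase plan: $12,016.96 × 0.01 = $120.17
Dental insurance premium: $254.08
(Employer's $403.54 toward dental insurance premium is not withheld from the employee.)
Total deductions = $721.02 + $348.37 + $2,627.42 + $120.17 + $600.85 + $231.78 + $120.17 + $254.08 = $5,023.86
Net pay = $12,016.96 − $5,023.86 = $6,993.10

$6,993.10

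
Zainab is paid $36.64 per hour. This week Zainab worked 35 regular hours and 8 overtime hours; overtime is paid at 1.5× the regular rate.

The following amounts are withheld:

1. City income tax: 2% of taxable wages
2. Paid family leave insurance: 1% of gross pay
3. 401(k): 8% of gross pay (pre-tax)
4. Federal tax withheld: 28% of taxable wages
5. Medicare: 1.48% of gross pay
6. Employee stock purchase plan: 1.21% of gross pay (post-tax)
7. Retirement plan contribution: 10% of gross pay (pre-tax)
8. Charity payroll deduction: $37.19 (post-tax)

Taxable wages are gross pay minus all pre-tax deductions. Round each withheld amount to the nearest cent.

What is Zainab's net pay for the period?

$887.73

Regular pay: 35 × $36.64 = $1,282.40
Overtime pay: 8 × $36.64 × 1.5 = $439.68
Gross pay = $1,282.40 + $439.68 = $1,722.08
Retirement plan contribution: $1,722.08 × 0.1 = $172.21
401(k): $1,722.08 × 0.08 = $137.77
Pre-tax total = $172.21 + $137.77 = $309.98
Taxable wages = $1,722.08 − $309.98 = $1,412.10
City income tax: $1,412.10 × 0.02 = $28.24
Federal tax withheld: $1,412.10 × 0.28 = $395.39
Medicare: $1,722.08 × 0.0148 = $25.49
Paid family leave insurance: $1,722.08 × 0.01 = $17.22
Employee stock purchase plan: $1,722.08 × 0.0121 = $20.84
Charity payroll deduction: $37.19
Total deductions = $172.21 + $137.77 + $28.24 + $395.39 + $25.49 + $17.22 + $20.84 + $37.19 = $834.35
Net pay = $1,722.08 − $834.35 = $887.73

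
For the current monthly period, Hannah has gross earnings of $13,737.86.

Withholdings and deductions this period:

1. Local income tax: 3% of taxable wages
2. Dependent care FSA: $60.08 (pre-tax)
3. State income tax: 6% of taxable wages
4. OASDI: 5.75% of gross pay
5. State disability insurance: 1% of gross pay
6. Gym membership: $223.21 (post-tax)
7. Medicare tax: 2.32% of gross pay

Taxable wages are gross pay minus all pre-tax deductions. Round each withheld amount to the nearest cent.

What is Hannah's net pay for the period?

$10,977.54

Dependent care FSA: $60.08
Taxable wages = $13,737.86 − $60.08 = $13,677.78
State income tax: $13,677.78 × 0.06 = $820.67
Local income tax: $13,677.78 × 0.03 = $410.33
Medicare tax: $13,737.86 × 0.0232 = $318.72
OASDI: $13,737.86 × 0.0575 = $789.93
State disability insurance: $13,737.86 × 0.01 = $137.38
Gym membership: $223.21
Total deductions = $60.08 + $820.67 + $410.33 + $318.72 + $789.93 + $137.38 + $223.21 = $2,760.32
Net pay = $13,737.86 − $2,760.32 = $10,977.54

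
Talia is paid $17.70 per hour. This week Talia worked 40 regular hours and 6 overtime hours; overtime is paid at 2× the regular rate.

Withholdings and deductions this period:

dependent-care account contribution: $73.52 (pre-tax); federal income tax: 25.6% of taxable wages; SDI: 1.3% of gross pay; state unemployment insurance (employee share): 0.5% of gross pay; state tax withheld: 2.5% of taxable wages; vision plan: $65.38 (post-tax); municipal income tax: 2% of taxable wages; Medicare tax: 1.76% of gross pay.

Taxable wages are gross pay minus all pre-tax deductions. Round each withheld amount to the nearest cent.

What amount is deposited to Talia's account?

$493.82

Regular pay: 40 × $17.70 = $708.00
Overtime pay: 6 × $17.70 × 2 = $212.40
Gross pay = $708.00 + $212.40 = $920.40
Dependent-care account contribution: $73.52
Taxable wages = $920.40 − $73.52 = $846.88
Federal income tax: $846.88 × 0.256 = $216.80
Municipal income tax: $846.88 × 0.02 = $16.94
State tax withheld: $846.88 × 0.025 = $21.17
State unemployment insurance (employee share): $920.40 × 0.005 = $4.60
Medicare tax: $920.40 × 0.0176 = $16.20
SDI: $920.40 × 0.013 = $11.97
Vision plan: $65.38
Total deductions = $73.52 + $216.80 + $16.94 + $21.17 + $4.60 + $16.20 + $11.97 + $65.38 = $426.58
Net pay = $920.40 − $426.58 = $493.82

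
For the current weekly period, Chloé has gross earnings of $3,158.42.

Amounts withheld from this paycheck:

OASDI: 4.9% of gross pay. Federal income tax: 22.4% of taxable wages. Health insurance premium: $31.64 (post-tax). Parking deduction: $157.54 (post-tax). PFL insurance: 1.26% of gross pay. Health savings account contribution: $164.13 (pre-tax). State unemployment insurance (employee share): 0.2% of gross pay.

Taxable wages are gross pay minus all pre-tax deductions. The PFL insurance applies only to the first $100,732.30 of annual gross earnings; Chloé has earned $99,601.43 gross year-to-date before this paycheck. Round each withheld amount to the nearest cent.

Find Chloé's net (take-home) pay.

Health savings account contribution: $164.13
Taxable wages = $3,158.42 − $164.13 = $2,994.29
Federal income tax: $2,994.29 × 0.224 = $670.72
PFL insurance: only $100,732.30 − $99,601.43 = $1,130.87 of this check is subject → $1,130.87 × 0.0126 = $14.25
State unemployment insurance (employee share): $3,158.42 × 0.002 = $6.32
OASDI: $3,158.42 × 0.049 = $154.76
Health insurance premium: $31.64
Parking deduction: $157.54
Total deductions = $164.13 + $670.72 + $14.25 + $6.32 + $154.76 + $31.64 + $157.54 = $1,199.36
Net pay = $3,158.42 − $1,199.36 = $1,959.06

$1,959.06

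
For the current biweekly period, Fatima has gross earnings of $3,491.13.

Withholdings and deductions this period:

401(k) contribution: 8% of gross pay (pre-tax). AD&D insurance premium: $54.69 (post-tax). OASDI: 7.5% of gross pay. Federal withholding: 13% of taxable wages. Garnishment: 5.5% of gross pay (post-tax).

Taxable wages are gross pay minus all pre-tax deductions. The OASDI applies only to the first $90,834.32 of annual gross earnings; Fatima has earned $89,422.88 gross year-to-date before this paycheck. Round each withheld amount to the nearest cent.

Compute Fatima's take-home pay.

$2,441.74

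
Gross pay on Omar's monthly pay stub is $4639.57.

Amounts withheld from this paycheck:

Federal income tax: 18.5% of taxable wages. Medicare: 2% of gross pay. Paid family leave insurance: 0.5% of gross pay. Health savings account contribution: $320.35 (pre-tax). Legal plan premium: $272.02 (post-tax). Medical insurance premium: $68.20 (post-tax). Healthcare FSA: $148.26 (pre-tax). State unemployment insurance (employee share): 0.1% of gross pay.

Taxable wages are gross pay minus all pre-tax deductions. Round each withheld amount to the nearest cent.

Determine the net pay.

$2938.48

Healthcare FSA: $148.26
Health savings account contribution: $320.35
Pre-tax total = $148.26 + $320.35 = $468.61
Taxable wages = $4639.57 − $468.61 = $4170.96
Federal income tax: $4170.96 × 0.185 = $771.63
State unemployment insurance (employee share): $4639.57 × 0.001 = $4.64
Medicare: $4639.57 × 0.02 = $92.79
Paid family leave insurance: $4639.57 × 0.005 = $23.20
Medical insurance premium: $68.20
Legal plan premium: $272.02
Total deductions = $148.26 + $320.35 + $771.63 + $4.64 + $92.79 + $23.20 + $68.20 + $272.02 = $1701.09
Net pay = $4639.57 − $1701.09 = $2938.48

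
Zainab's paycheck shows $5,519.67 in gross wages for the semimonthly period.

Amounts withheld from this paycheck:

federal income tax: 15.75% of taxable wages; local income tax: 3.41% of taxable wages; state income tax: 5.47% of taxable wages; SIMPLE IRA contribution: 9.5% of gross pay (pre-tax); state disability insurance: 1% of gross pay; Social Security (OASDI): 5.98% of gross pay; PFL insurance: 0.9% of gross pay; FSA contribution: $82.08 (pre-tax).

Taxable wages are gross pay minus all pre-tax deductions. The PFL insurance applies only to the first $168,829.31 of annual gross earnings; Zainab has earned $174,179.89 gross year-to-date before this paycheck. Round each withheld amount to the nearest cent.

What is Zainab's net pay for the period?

SIMPLE IRA contribution: $5,519.67 × 0.095 = $524.37
FSA contribution: $82.08
Pre-tax total = $524.37 + $82.08 = $606.45
Taxable wages = $5,519.67 − $606.45 = $4,913.22
State income tax: $4,913.22 × 0.0547 = $268.75
Federal income tax: $4,913.22 × 0.1575 = $773.83
Local income tax: $4,913.22 × 0.0341 = $167.54
State disability insurance: $5,519.67 × 0.01 = $55.20
PFL insurance: annual cap $168,829.31 already reached (YTD $174,179.89), so $0.00
Social Security (OASDI): $5,519.67 × 0.0598 = $330.08
Total deductions = $524.37 + $82.08 + $268.75 + $773.83 + $167.54 + $55.20 + $0.00 + $330.08 = $2,201.85
Net pay = $5,519.67 − $2,201.85 = $3,317.82

$3,317.82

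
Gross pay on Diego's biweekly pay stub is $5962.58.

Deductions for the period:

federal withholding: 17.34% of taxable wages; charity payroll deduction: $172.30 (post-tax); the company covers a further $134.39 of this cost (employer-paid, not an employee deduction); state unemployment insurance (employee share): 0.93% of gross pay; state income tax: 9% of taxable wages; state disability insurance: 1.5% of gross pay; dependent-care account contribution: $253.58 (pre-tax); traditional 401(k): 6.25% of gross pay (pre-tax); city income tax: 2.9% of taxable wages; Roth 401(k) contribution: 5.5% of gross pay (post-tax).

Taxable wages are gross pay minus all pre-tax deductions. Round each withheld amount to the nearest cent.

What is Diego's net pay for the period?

Dependent-care account contribution: $253.58
Traditional 401(k): $5962.58 × 0.0625 = $372.66
Pre-tax total = $253.58 + $372.66 = $626.24
Taxable wages = $5962.58 − $626.24 = $5336.34
City income tax: $5336.34 × 0.029 = $154.75
State income tax: $5336.34 × 0.09 = $480.27
Federal withholding: $5336.34 × 0.1734 = $925.32
State unemployment insurance (employee share): $5962.58 × 0.0093 = $55.45
State disability insurance: $5962.58 × 0.015 = $89.44
Charity payroll deduction: $172.30
Roth 401(k) contribution: $5962.58 × 0.055 = $327.94
(Employer's $134.39 toward charity payroll deduction is not withheld from the employee.)
Total deductions = $253.58 + $372.66 + $154.75 + $480.27 + $925.32 + $55.45 + $89.44 + $172.30 + $327.94 = $2831.71
Net pay = $5962.58 − $2831.71 = $3130.87

$3130.87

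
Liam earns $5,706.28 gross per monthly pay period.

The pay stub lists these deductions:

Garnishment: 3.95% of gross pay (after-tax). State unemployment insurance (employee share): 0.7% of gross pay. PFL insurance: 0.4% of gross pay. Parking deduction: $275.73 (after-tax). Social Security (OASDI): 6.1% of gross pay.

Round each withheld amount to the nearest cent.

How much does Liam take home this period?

State unemployment insurance (employee share): $5,706.28 × 0.007 = $39.94
Social Security (OASDI): $5,706.28 × 0.061 = $348.08
PFL insurance: $5,706.28 × 0.004 = $22.83
Parking deduction: $275.73
Garnishment: $5,706.28 × 0.0395 = $225.40
Total deductions = $39.94 + $348.08 + $22.83 + $275.73 + $225.40 = $911.98
Net pay = $5,706.28 − $911.98 = $4,794.30

$4,794.30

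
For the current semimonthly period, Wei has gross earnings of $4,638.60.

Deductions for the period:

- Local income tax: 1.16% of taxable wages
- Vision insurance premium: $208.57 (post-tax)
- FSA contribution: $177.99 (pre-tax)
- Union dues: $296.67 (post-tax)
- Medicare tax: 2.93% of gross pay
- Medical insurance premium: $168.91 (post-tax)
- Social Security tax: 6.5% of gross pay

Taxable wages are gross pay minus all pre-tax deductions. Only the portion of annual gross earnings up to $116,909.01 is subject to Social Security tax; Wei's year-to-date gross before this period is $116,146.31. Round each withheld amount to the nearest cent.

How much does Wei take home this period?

FSA contribution: $177.99
Taxable wages = $4,638.60 − $177.99 = $4,460.61
Local income tax: $4,460.61 × 0.0116 = $51.74
Social Security tax: only $116,909.01 − $116,146.31 = $762.70 of this check is subject → $762.70 × 0.065 = $49.58
Medicare tax: $4,638.60 × 0.0293 = $135.91
Union dues: $296.67
Medical insurance premium: $168.91
Vision insurance premium: $208.57
Total deductions = $177.99 + $51.74 + $49.58 + $135.91 + $296.67 + $168.91 + $208.57 = $1,089.37
Net pay = $4,638.60 − $1,089.37 = $3,549.23

$3,549.23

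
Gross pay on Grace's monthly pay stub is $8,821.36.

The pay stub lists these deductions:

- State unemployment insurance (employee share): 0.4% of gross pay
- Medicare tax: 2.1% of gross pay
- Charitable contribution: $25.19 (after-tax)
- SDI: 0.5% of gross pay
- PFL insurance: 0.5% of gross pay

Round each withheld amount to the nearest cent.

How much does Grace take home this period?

$8,487.41

SDI: $8,821.36 × 0.005 = $44.11
Medicare tax: $8,821.36 × 0.021 = $185.25
PFL insurance: $8,821.36 × 0.005 = $44.11
State unemployment insurance (employee share): $8,821.36 × 0.004 = $35.29
Charitable contribution: $25.19
Total deductions = $44.11 + $185.25 + $44.11 + $35.29 + $25.19 = $333.95
Net pay = $8,821.36 − $333.95 = $8,487.41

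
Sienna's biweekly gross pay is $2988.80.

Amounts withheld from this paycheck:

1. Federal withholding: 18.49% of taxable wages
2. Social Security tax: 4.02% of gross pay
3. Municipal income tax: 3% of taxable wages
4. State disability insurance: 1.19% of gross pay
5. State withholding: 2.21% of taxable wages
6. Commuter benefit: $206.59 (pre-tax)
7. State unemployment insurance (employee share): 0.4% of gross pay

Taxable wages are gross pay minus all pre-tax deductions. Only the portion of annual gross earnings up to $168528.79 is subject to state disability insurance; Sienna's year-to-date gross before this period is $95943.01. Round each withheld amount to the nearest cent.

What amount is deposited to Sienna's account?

$1955.14

Commuter benefit: $206.59
Taxable wages = $2988.80 − $206.59 = $2782.21
State withholding: $2782.21 × 0.0221 = $61.49
Municipal income tax: $2782.21 × 0.03 = $83.47
Federal withholding: $2782.21 × 0.1849 = $514.43
State unemployment insurance (employee share): $2988.80 × 0.004 = $11.96
Social Security tax: $2988.80 × 0.0402 = $120.15
State disability insurance: cap not yet reached, full $2988.80 is subject → $2988.80 × 0.0119 = $35.57
Total deductions = $206.59 + $61.49 + $83.47 + $514.43 + $11.96 + $120.15 + $35.57 = $1033.66
Net pay = $2988.80 − $1033.66 = $1955.14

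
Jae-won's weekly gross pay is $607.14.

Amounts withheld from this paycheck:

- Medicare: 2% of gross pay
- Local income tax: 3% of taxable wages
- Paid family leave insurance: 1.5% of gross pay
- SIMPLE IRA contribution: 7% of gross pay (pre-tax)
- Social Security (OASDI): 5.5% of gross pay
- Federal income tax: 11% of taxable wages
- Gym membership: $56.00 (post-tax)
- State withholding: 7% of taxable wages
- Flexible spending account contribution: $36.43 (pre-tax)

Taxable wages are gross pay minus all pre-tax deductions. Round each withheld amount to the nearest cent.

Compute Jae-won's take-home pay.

Flexible spending account contribution: $36.43
SIMPLE IRA contribution: $607.14 × 0.07 = $42.50
Pre-tax total = $36.43 + $42.50 = $78.93
Taxable wages = $607.14 − $78.93 = $528.21
Federal income tax: $528.21 × 0.11 = $58.10
State withholding: $528.21 × 0.07 = $36.97
Local income tax: $528.21 × 0.03 = $15.85
Paid family leave insurance: $607.14 × 0.015 = $9.11
Social Security (OASDI): $607.14 × 0.055 = $33.39
Medicare: $607.14 × 0.02 = $12.14
Gym membership: $56.00
Total deductions = $36.43 + $42.50 + $58.10 + $36.97 + $15.85 + $9.11 + $33.39 + $12.14 + $56.00 = $300.49
Net pay = $607.14 − $300.49 = $306.65

$306.65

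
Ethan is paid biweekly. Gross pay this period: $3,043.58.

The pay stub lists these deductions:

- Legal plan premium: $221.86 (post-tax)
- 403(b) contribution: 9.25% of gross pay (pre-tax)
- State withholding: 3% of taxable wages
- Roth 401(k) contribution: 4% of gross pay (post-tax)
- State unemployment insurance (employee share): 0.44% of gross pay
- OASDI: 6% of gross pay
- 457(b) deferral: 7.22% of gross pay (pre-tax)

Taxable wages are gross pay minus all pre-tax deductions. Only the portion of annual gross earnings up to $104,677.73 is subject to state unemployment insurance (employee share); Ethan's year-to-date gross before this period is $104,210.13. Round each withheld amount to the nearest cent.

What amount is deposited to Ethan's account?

$1,937.76

403(b) contribution: $3,043.58 × 0.0925 = $281.53
457(b) deferral: $3,043.58 × 0.0722 = $219.75
Pre-tax total = $281.53 + $219.75 = $501.28
Taxable wages = $3,043.58 − $501.28 = $2,542.30
State withholding: $2,542.30 × 0.03 = $76.27
OASDI: $3,043.58 × 0.06 = $182.61
State unemployment insurance (employee share): only $104,677.73 − $104,210.13 = $467.60 of this check is subject → $467.60 × 0.0044 = $2.06
Legal plan premium: $221.86
Roth 401(k) contribution: $3,043.58 × 0.04 = $121.74
Total deductions = $281.53 + $219.75 + $76.27 + $182.61 + $2.06 + $221.86 + $121.74 = $1,105.82
Net pay = $3,043.58 − $1,105.82 = $1,937.76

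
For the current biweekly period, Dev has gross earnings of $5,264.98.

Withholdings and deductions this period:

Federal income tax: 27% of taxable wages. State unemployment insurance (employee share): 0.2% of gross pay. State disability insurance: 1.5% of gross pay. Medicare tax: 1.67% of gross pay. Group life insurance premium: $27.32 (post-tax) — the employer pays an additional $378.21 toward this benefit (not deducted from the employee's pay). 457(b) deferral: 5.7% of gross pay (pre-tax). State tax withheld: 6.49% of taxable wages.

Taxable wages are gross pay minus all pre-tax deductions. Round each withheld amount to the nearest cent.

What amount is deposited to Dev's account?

457(b) deferral: $5,264.98 × 0.057 = $300.10
Taxable wages = $5,264.98 − $300.10 = $4,964.88
State tax withheld: $4,964.88 × 0.0649 = $322.22
Federal income tax: $4,964.88 × 0.27 = $1,340.52
State unemployment insurance (employee share): $5,264.98 × 0.002 = $10.53
State disability insurance: $5,264.98 × 0.015 = $78.97
Medicare tax: $5,264.98 × 0.0167 = $87.93
Group life insurance premium: $27.32
(Employer's $378.21 toward group life insurance premium is not withheld from the employee.)
Total deductions = $300.10 + $322.22 + $1,340.52 + $10.53 + $78.97 + $87.93 + $27.32 = $2,167.59
Net pay = $5,264.98 − $2,167.59 = $3,097.39

$3,097.39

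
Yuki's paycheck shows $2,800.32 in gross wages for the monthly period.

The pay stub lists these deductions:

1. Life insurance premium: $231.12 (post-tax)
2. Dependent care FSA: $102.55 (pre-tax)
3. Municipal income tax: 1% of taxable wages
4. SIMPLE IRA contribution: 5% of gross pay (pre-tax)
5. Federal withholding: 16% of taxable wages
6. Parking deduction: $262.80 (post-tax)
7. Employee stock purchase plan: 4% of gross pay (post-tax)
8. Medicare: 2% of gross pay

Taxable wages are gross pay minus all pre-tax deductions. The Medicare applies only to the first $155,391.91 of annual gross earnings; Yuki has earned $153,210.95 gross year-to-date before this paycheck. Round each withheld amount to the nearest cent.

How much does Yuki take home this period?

SIMPLE IRA contribution: $2,800.32 × 0.05 = $140.02
Dependent care FSA: $102.55
Pre-tax total = $140.02 + $102.55 = $242.57
Taxable wages = $2,800.32 − $242.57 = $2,557.75
Municipal income tax: $2,557.75 × 0.01 = $25.58
Federal withholding: $2,557.75 × 0.16 = $409.24
Medicare: only $155,391.91 − $153,210.95 = $2,180.96 of this check is subject → $2,180.96 × 0.02 = $43.62
Parking deduction: $262.80
Employee stock purchase plan: $2,800.32 × 0.04 = $112.01
Life insurance premium: $231.12
Total deductions = $140.02 + $102.55 + $25.58 + $409.24 + $43.62 + $262.80 + $112.01 + $231.12 = $1,326.94
Net pay = $2,800.32 − $1,326.94 = $1,473.38

$1,473.38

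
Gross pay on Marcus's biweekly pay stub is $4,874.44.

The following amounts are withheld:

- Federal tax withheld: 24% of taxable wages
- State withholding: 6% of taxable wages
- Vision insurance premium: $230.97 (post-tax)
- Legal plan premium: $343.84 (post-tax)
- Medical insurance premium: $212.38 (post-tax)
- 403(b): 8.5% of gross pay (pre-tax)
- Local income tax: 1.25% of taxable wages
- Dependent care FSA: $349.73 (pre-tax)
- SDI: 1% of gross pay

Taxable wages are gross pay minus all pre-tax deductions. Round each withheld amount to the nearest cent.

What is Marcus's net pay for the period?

$1,989.96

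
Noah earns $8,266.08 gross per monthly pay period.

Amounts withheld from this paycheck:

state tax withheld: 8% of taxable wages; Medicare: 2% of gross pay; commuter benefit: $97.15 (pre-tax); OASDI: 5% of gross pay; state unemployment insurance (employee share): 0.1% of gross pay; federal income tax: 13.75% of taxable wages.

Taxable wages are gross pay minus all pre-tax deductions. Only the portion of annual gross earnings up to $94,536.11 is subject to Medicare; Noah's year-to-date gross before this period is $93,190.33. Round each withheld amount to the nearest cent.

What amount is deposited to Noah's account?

Commuter benefit: $97.15
Taxable wages = $8,266.08 − $97.15 = $8,168.93
Federal income tax: $8,168.93 × 0.1375 = $1,123.23
State tax withheld: $8,168.93 × 0.08 = $653.51
Medicare: only $94,536.11 − $93,190.33 = $1,345.78 of this check is subject → $1,345.78 × 0.02 = $26.92
OASDI: $8,266.08 × 0.05 = $413.30
State unemployment insurance (employee share): $8,266.08 × 0.001 = $8.27
Total deductions = $97.15 + $1,123.23 + $653.51 + $26.92 + $413.30 + $8.27 = $2,322.38
Net pay = $8,266.08 − $2,322.38 = $5,943.70

$5,943.70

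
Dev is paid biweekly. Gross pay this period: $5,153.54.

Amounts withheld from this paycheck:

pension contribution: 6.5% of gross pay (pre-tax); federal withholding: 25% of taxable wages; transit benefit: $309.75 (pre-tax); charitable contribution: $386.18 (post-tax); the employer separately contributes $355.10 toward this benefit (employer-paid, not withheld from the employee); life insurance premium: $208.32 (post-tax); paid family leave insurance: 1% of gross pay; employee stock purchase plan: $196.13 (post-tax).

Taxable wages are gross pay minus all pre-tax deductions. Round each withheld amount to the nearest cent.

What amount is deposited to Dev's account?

Pension contribution: $5,153.54 × 0.065 = $334.98
Transit benefit: $309.75
Pre-tax total = $334.98 + $309.75 = $644.73
Taxable wages = $5,153.54 − $644.73 = $4,508.81
Federal withholding: $4,508.81 × 0.25 = $1,127.20
Paid family leave insurance: $5,153.54 × 0.01 = $51.54
Life insurance premium: $208.32
Charitable contribution: $386.18
Employee stock purchase plan: $196.13
(Employer's $355.10 toward charitable contribution is not withheld from the employee.)
Total deductions = $334.98 + $309.75 + $1,127.20 + $51.54 + $208.32 + $386.18 + $196.13 = $2,614.10
Net pay = $5,153.54 − $2,614.10 = $2,539.44

$2,539.44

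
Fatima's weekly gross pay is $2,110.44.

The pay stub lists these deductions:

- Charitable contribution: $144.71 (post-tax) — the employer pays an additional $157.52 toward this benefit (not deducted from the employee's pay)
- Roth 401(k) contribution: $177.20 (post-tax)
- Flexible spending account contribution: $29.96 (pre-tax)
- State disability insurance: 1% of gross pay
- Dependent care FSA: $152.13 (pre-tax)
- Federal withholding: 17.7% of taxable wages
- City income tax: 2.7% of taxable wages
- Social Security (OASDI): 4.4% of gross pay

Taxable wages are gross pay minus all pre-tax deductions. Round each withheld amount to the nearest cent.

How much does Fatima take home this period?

$1,099.09

Flexible spending account contribution: $29.96
Dependent care FSA: $152.13
Pre-tax total = $29.96 + $152.13 = $182.09
Taxable wages = $2,110.44 − $182.09 = $1,928.35
City income tax: $1,928.35 × 0.027 = $52.07
Federal withholding: $1,928.35 × 0.177 = $341.32
Social Security (OASDI): $2,110.44 × 0.044 = $92.86
State disability insurance: $2,110.44 × 0.01 = $21.10
Roth 401(k) contribution: $177.20
Charitable contribution: $144.71
(Employer's $157.52 toward charitable contribution is not withheld from the employee.)
Total deductions = $29.96 + $152.13 + $52.07 + $341.32 + $92.86 + $21.10 + $177.20 + $144.71 = $1,011.35
Net pay = $2,110.44 − $1,011.35 = $1,099.09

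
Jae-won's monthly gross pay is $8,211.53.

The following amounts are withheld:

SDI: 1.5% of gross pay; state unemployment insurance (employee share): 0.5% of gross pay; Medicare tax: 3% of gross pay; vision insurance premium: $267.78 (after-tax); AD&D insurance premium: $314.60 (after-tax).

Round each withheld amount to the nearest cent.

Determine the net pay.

SDI: $8,211.53 × 0.015 = $123.17
Medicare tax: $8,211.53 × 0.03 = $246.35
State unemployment insurance (employee share): $8,211.53 × 0.005 = $41.06
AD&D insurance premium: $314.60
Vision insurance premium: $267.78
Total deductions = $123.17 + $246.35 + $41.06 + $314.60 + $267.78 = $992.96
Net pay = $8,211.53 − $992.96 = $7,218.57

$7,218.57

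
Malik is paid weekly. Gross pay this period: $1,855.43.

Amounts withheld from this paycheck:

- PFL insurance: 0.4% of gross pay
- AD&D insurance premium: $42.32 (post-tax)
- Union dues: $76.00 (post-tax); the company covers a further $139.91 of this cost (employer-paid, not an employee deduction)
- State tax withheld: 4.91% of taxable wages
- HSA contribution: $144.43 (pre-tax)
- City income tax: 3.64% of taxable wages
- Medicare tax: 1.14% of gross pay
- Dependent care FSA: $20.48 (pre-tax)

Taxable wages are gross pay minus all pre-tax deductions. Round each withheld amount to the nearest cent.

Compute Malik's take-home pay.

$1,399.10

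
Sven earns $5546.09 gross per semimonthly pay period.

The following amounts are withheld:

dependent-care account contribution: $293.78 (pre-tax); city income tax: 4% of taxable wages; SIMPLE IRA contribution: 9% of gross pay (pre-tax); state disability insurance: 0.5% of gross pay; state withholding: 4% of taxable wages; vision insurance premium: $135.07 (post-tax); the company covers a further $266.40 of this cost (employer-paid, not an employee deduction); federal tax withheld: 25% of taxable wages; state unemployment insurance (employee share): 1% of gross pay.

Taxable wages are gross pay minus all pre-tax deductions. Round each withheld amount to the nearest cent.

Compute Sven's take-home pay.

SIMPLE IRA contribution: $5546.09 × 0.09 = $499.15
Dependent-care account contribution: $293.78
Pre-tax total = $499.15 + $293.78 = $792.93
Taxable wages = $5546.09 − $792.93 = $4753.16
State withholding: $4753.16 × 0.04 = $190.13
Federal tax withheld: $4753.16 × 0.25 = $1188.29
City income tax: $4753.16 × 0.04 = $190.13
State disability insurance: $5546.09 × 0.005 = $27.73
State unemployment insurance (employee share): $5546.09 × 0.01 = $55.46
Vision insurance premium: $135.07
(Employer's $266.40 toward vision insurance premium is not withheld from the employee.)
Total deductions = $499.15 + $293.78 + $190.13 + $1188.29 + $190.13 + $27.73 + $55.46 + $135.07 = $2579.74
Net pay = $5546.09 − $2579.74 = $2966.35

$2966.35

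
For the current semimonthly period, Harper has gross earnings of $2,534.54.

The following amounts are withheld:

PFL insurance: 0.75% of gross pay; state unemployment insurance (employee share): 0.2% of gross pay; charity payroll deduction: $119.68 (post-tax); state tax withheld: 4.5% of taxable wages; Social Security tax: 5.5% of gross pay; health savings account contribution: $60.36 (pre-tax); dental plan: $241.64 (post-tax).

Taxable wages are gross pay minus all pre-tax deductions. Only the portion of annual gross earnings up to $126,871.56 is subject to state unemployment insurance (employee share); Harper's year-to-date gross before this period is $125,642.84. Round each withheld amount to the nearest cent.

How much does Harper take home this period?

Health savings account contribution: $60.36
Taxable wages = $2,534.54 − $60.36 = $2,474.18
State tax withheld: $2,474.18 × 0.045 = $111.34
Social Security tax: $2,534.54 × 0.055 = $139.40
PFL insurance: $2,534.54 × 0.0075 = $19.01
State unemployment insurance (employee share): only $126,871.56 − $125,642.84 = $1,228.72 of this check is subject → $1,228.72 × 0.002 = $2.46
Charity payroll deduction: $119.68
Dental plan: $241.64
Total deductions = $60.36 + $111.34 + $139.40 + $19.01 + $2.46 + $119.68 + $241.64 = $693.89
Net pay = $2,534.54 − $693.89 = $1,840.65

$1,840.65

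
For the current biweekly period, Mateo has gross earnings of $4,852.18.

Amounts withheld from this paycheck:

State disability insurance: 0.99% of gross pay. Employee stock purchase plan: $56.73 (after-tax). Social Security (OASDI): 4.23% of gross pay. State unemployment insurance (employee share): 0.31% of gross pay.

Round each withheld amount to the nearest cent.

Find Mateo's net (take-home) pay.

$4,527.12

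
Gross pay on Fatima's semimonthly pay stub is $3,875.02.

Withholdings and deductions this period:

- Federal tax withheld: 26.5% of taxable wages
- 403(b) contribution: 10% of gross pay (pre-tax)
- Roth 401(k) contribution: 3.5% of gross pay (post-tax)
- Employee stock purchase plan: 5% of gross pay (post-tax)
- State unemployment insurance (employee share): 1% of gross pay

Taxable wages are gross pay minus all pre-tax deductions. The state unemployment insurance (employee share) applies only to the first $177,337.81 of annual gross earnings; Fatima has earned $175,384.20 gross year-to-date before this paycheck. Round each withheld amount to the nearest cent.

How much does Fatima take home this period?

403(b) contribution: $3,875.02 × 0.1 = $387.50
Taxable wages = $3,875.02 − $387.50 = $3,487.52
Federal tax withheld: $3,487.52 × 0.265 = $924.19
State unemployment insurance (employee share): only $177,337.81 − $175,384.20 = $1,953.61 of this check is subject → $1,953.61 × 0.01 = $19.54
Roth 401(k) contribution: $3,875.02 × 0.035 = $135.63
Employee stock purchase plan: $3,875.02 × 0.05 = $193.75
Total deductions = $387.50 + $924.19 + $19.54 + $135.63 + $193.75 = $1,660.61
Net pay = $3,875.02 − $1,660.61 = $2,214.41

$2,214.41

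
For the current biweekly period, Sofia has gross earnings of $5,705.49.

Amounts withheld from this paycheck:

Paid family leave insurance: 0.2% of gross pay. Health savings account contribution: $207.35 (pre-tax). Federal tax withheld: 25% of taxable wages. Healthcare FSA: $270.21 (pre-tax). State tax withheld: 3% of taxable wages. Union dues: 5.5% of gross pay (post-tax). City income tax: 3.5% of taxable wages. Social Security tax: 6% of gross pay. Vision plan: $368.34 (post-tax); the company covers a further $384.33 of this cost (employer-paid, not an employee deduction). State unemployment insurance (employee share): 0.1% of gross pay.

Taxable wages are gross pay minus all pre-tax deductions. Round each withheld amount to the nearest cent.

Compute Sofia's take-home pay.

Health savings account contribution: $207.35
Healthcare FSA: $270.21
Pre-tax total = $207.35 + $270.21 = $477.56
Taxable wages = $5,705.49 − $477.56 = $5,227.93
Federal tax withheld: $5,227.93 × 0.25 = $1,306.98
City income tax: $5,227.93 × 0.035 = $182.98
State tax withheld: $5,227.93 × 0.03 = $156.84
Paid family leave insurance: $5,705.49 × 0.002 = $11.41
State unemployment insurance (employee share): $5,705.49 × 0.001 = $5.71
Social Security tax: $5,705.49 × 0.06 = $342.33
Union dues: $5,705.49 × 0.055 = $313.80
Vision plan: $368.34
(Employer's $384.33 toward vision plan is not withheld from the employee.)
Total deductions = $207.35 + $270.21 + $1,306.98 + $182.98 + $156.84 + $11.41 + $5.71 + $342.33 + $313.80 + $368.34 = $3,165.95
Net pay = $5,705.49 − $3,165.95 = $2,539.54

$2,539.54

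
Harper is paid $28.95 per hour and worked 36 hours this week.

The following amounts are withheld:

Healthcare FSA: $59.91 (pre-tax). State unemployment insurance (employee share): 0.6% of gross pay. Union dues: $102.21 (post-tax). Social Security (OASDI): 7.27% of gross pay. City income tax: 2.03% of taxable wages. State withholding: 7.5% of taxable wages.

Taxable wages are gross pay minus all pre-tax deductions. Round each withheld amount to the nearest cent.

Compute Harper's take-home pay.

Gross pay: 36 × $28.95 = $1042.20
Healthcare FSA: $59.91
Taxable wages = $1042.20 − $59.91 = $982.29
City income tax: $982.29 × 0.0203 = $19.94
State withholding: $982.29 × 0.075 = $73.67
Social Security (OASDI): $1042.20 × 0.0727 = $75.77
State unemployment insurance (employee share): $1042.20 × 0.006 = $6.25
Union dues: $102.21
Total deductions = $59.91 + $19.94 + $73.67 + $75.77 + $6.25 + $102.21 = $337.75
Net pay = $1042.20 − $337.75 = $704.45

$704.45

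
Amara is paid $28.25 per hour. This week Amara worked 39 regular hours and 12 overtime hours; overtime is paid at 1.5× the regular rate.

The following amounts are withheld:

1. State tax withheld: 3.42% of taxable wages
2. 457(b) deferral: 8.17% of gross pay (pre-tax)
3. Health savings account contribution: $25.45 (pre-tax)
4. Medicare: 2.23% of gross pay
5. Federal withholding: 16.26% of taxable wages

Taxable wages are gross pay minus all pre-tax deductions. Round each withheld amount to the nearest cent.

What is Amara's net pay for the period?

$1,131.33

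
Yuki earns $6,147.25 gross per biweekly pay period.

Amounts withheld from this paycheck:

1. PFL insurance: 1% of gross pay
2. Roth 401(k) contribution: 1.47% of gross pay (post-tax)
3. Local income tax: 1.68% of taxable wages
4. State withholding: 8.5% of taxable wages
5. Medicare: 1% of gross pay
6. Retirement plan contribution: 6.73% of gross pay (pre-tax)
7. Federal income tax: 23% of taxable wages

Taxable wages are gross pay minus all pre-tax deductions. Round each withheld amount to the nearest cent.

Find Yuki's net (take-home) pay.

$3,617.86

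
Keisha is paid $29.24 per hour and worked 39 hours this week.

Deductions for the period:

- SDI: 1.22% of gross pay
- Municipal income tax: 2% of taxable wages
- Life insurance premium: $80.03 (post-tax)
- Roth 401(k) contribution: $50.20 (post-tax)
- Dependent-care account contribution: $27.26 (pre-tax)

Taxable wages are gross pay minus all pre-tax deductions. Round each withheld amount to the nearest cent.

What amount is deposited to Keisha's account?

$946.70

Gross pay: 39 × $29.24 = $1140.36
Dependent-care account contribution: $27.26
Taxable wages = $1140.36 − $27.26 = $1113.10
Municipal income tax: $1113.10 × 0.02 = $22.26
SDI: $1140.36 × 0.0122 = $13.91
Life insurance premium: $80.03
Roth 401(k) contribution: $50.20
Total deductions = $27.26 + $22.26 + $13.91 + $80.03 + $50.20 = $193.66
Net pay = $1140.36 − $193.66 = $946.70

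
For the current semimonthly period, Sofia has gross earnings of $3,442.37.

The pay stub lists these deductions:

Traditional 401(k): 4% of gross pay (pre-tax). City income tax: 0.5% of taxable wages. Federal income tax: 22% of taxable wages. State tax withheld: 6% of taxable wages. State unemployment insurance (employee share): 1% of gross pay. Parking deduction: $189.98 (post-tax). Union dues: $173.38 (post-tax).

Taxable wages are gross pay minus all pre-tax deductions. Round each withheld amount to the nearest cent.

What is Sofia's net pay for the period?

Traditional 401(k): $3,442.37 × 0.04 = $137.69
Taxable wages = $3,442.37 − $137.69 = $3,304.68
State tax withheld: $3,304.68 × 0.06 = $198.28
Federal income tax: $3,304.68 × 0.22 = $727.03
City income tax: $3,304.68 × 0.005 = $16.52
State unemployment insurance (employee share): $3,442.37 × 0.01 = $34.42
Union dues: $173.38
Parking deduction: $189.98
Total deductions = $137.69 + $198.28 + $727.03 + $16.52 + $34.42 + $173.38 + $189.98 = $1,477.30
Net pay = $3,442.37 − $1,477.30 = $1,965.07

$1,965.07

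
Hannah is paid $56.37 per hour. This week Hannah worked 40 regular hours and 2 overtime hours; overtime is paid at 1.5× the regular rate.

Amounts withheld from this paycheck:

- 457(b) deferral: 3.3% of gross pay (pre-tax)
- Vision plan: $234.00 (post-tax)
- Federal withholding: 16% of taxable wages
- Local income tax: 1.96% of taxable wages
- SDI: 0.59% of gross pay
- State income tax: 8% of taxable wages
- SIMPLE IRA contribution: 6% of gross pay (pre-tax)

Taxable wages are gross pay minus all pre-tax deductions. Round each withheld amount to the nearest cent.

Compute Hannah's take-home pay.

$1,379.46

Regular pay: 40 × $56.37 = $2,254.80
Overtime pay: 2 × $56.37 × 1.5 = $169.11
Gross pay = $2,254.80 + $169.11 = $2,423.91
457(b) deferral: $2,423.91 × 0.033 = $79.99
SIMPLE IRA contribution: $2,423.91 × 0.06 = $145.43
Pre-tax total = $79.99 + $145.43 = $225.42
Taxable wages = $2,423.91 − $225.42 = $2,198.49
Local income tax: $2,198.49 × 0.0196 = $43.09
State income tax: $2,198.49 × 0.08 = $175.88
Federal withholding: $2,198.49 × 0.16 = $351.76
SDI: $2,423.91 × 0.0059 = $14.30
Vision plan: $234.00
Total deductions = $79.99 + $145.43 + $43.09 + $175.88 + $351.76 + $14.30 + $234.00 = $1,044.45
Net pay = $2,423.91 − $1,044.45 = $1,379.46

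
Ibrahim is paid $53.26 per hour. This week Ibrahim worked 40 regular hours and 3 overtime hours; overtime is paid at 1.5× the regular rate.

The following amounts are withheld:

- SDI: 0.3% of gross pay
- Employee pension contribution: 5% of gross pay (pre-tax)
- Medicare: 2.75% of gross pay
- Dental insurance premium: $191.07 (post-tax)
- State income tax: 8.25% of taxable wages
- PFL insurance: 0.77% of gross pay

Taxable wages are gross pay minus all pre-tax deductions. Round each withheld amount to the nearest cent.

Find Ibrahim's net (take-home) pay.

Regular pay: 40 × $53.26 = $2130.40
Overtime pay: 3 × $53.26 × 1.5 = $239.67
Gross pay = $2130.40 + $239.67 = $2370.07
Employee pension contribution: $2370.07 × 0.05 = $118.50
Taxable wages = $2370.07 − $118.50 = $2251.57
State income tax: $2251.57 × 0.0825 = $185.75
SDI: $2370.07 × 0.003 = $7.11
Medicare: $2370.07 × 0.0275 = $65.18
PFL insurance: $2370.07 × 0.0077 = $18.25
Dental insurance premium: $191.07
Total deductions = $118.50 + $185.75 + $7.11 + $65.18 + $18.25 + $191.07 = $585.86
Net pay = $2370.07 − $585.86 = $1784.21

$1784.21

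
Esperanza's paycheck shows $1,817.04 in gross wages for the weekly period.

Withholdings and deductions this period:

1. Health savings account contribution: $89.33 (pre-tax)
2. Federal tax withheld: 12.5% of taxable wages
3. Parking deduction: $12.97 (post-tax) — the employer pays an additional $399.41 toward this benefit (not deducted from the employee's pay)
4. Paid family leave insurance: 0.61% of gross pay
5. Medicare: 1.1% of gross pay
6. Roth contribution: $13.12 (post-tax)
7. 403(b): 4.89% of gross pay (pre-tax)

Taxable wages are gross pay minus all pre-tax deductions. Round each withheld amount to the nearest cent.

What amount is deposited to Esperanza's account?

$1,376.84

Health savings account contribution: $89.33
403(b): $1,817.04 × 0.0489 = $88.85
Pre-tax total = $89.33 + $88.85 = $178.18
Taxable wages = $1,817.04 − $178.18 = $1,638.86
Federal tax withheld: $1,638.86 × 0.125 = $204.86
Paid family leave insurance: $1,817.04 × 0.0061 = $11.08
Medicare: $1,817.04 × 0.011 = $19.99
Roth contribution: $13.12
Parking deduction: $12.97
(Employer's $399.41 toward parking deduction is not withheld from the employee.)
Total deductions = $89.33 + $88.85 + $204.86 + $11.08 + $19.99 + $13.12 + $12.97 = $440.20
Net pay = $1,817.04 − $440.20 = $1,376.84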